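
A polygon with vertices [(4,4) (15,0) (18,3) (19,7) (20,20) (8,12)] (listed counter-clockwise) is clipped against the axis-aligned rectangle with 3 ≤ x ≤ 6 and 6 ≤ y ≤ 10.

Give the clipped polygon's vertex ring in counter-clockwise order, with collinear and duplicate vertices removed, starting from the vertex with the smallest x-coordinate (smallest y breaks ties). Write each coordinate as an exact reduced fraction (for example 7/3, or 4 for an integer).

Clipped polygon: [(5,6) (6,6) (6,8)]

1. After x ≥ 3: [(4,4) (15,0) (18,3) (19,7) (20,20) (8,12)]
2. After x ≤ 6: [(6,8) (4,4) (6,36/11)]
3. After y ≥ 6: [(6,6) (6,8) (5,6)]
4. After y ≤ 10: [(6,6) (6,8) (5,6)]
5. Canonical ring: [(5,6) (6,6) (6,8)]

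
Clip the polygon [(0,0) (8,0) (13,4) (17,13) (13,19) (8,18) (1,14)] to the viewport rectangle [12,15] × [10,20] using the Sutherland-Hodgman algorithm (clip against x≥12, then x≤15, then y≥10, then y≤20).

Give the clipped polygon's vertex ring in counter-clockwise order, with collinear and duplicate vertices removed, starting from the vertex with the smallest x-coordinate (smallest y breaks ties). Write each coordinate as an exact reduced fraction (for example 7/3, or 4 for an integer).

Clipped polygon: [(12,10) (15,10) (15,16) (13,19) (12,94/5)]

1. After x ≥ 12: [(12,16/5) (13,4) (17,13) (13,19) (12,94/5)]
2. After x ≤ 15: [(12,16/5) (13,4) (15,17/2) (15,16) (13,19) (12,94/5)]
3. After y ≥ 10: [(12,10) (15,10) (15,16) (13,19) (12,94/5)]
4. After y ≤ 20: [(12,10) (15,10) (15,16) (13,19) (12,94/5)]
5. Canonical ring: [(12,10) (15,10) (15,16) (13,19) (12,94/5)]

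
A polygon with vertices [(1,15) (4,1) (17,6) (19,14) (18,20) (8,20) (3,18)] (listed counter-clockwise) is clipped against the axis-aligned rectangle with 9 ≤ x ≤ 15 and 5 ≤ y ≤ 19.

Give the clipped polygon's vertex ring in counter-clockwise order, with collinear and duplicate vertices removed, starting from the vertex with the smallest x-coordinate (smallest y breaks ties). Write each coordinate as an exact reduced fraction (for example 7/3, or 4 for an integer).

1. After x ≥ 9: [(9,38/13) (17,6) (19,14) (18,20) (9,20)]
2. After x ≤ 15: [(9,38/13) (15,68/13) (15,20) (9,20)]
3. After y ≥ 5: [(9,5) (72/5,5) (15,68/13) (15,20) (9,20)]
4. After y ≤ 19: [(9,19) (9,5) (72/5,5) (15,68/13) (15,19)]
5. Canonical ring: [(9,5) (72/5,5) (15,68/13) (15,19) (9,19)]

Clipped polygon: [(9,5) (72/5,5) (15,68/13) (15,19) (9,19)]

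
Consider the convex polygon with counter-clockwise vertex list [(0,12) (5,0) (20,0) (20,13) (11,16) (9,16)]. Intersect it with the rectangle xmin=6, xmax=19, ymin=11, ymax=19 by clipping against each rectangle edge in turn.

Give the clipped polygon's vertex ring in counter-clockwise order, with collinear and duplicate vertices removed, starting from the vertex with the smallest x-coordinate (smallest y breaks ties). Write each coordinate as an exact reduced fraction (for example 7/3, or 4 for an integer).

1. After x ≥ 6: [(6,44/3) (6,0) (20,0) (20,13) (11,16) (9,16)]
2. After x ≤ 19: [(6,44/3) (6,0) (19,0) (19,40/3) (11,16) (9,16)]
3. After y ≥ 11: [(6,44/3) (6,11) (19,11) (19,40/3) (11,16) (9,16)]
4. After y ≤ 19: [(6,44/3) (6,11) (19,11) (19,40/3) (11,16) (9,16)]
5. Canonical ring: [(6,11) (19,11) (19,40/3) (11,16) (9,16) (6,44/3)]

Clipped polygon: [(6,11) (19,11) (19,40/3) (11,16) (9,16) (6,44/3)]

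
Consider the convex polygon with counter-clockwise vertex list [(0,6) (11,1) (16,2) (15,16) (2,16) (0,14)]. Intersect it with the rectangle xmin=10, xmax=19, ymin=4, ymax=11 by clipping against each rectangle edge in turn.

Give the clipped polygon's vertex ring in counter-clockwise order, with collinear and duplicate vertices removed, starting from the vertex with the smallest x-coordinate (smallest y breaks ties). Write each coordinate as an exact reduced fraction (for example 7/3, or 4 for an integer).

Clipped polygon: [(10,4) (111/7,4) (215/14,11) (10,11)]

1. After x ≥ 10: [(10,16/11) (11,1) (16,2) (15,16) (10,16)]
2. After x ≤ 19: [(10,16/11) (11,1) (16,2) (15,16) (10,16)]
3. After y ≥ 4: [(10,4) (111/7,4) (15,16) (10,16)]
4. After y ≤ 11: [(10,11) (10,4) (111/7,4) (215/14,11)]
5. Canonical ring: [(10,4) (111/7,4) (215/14,11) (10,11)]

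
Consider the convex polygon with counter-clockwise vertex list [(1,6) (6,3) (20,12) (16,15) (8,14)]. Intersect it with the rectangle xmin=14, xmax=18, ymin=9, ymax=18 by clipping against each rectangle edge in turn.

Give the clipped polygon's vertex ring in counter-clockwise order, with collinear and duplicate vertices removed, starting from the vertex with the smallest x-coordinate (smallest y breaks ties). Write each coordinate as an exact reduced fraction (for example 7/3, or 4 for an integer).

Clipped polygon: [(14,9) (46/3,9) (18,75/7) (18,27/2) (16,15) (14,59/4)]

1. After x ≥ 14: [(14,57/7) (20,12) (16,15) (14,59/4)]
2. After x ≤ 18: [(14,57/7) (18,75/7) (18,27/2) (16,15) (14,59/4)]
3. After y ≥ 9: [(14,9) (46/3,9) (18,75/7) (18,27/2) (16,15) (14,59/4)]
4. After y ≤ 18: [(14,9) (46/3,9) (18,75/7) (18,27/2) (16,15) (14,59/4)]
5. Canonical ring: [(14,9) (46/3,9) (18,75/7) (18,27/2) (16,15) (14,59/4)]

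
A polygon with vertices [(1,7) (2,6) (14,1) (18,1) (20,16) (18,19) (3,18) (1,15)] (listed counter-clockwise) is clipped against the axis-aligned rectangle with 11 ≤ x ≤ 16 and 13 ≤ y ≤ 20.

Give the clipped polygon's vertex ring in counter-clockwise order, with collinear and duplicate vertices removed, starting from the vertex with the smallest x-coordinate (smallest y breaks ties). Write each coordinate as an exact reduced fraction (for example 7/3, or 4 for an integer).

Clipped polygon: [(11,13) (16,13) (16,283/15) (11,278/15)]

1. After x ≥ 11: [(11,9/4) (14,1) (18,1) (20,16) (18,19) (11,278/15)]
2. After x ≤ 16: [(11,9/4) (14,1) (16,1) (16,283/15) (11,278/15)]
3. After y ≥ 13: [(11,13) (16,13) (16,283/15) (11,278/15)]
4. After y ≤ 20: [(11,13) (16,13) (16,283/15) (11,278/15)]
5. Canonical ring: [(11,13) (16,13) (16,283/15) (11,278/15)]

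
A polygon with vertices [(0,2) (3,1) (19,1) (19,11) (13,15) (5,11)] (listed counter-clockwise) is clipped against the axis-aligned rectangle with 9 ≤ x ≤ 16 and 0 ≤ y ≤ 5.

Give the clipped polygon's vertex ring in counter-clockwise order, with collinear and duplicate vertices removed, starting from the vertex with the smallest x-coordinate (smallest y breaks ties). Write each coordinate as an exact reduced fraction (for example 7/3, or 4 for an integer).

1. After x ≥ 9: [(9,1) (19,1) (19,11) (13,15) (9,13)]
2. After x ≤ 16: [(9,1) (16,1) (16,13) (13,15) (9,13)]
3. After y ≥ 0: [(9,1) (16,1) (16,13) (13,15) (9,13)]
4. After y ≤ 5: [(9,5) (9,1) (16,1) (16,5)]
5. Canonical ring: [(9,1) (16,1) (16,5) (9,5)]

Clipped polygon: [(9,1) (16,1) (16,5) (9,5)]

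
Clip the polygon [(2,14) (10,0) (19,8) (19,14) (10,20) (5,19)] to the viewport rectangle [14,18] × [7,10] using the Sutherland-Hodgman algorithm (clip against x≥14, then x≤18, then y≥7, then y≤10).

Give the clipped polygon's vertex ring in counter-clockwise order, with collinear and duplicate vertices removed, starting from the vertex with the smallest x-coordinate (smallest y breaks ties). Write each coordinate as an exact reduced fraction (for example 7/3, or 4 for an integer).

Clipped polygon: [(14,7) (143/8,7) (18,64/9) (18,10) (14,10)]

1. After x ≥ 14: [(14,32/9) (19,8) (19,14) (14,52/3)]
2. After x ≤ 18: [(14,32/9) (18,64/9) (18,44/3) (14,52/3)]
3. After y ≥ 7: [(14,7) (143/8,7) (18,64/9) (18,44/3) (14,52/3)]
4. After y ≤ 10: [(14,10) (14,7) (143/8,7) (18,64/9) (18,10)]
5. Canonical ring: [(14,7) (143/8,7) (18,64/9) (18,10) (14,10)]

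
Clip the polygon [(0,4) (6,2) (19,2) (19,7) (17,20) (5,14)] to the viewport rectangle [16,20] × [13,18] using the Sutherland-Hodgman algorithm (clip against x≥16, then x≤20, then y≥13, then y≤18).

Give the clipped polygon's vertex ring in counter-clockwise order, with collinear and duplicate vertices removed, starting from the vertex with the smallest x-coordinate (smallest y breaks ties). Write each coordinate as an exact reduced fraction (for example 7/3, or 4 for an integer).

1. After x ≥ 16: [(16,2) (19,2) (19,7) (17,20) (16,39/2)]
2. After x ≤ 20: [(16,2) (19,2) (19,7) (17,20) (16,39/2)]
3. After y ≥ 13: [(16,13) (235/13,13) (17,20) (16,39/2)]
4. After y ≤ 18: [(16,18) (16,13) (235/13,13) (225/13,18)]
5. Canonical ring: [(16,13) (235/13,13) (225/13,18) (16,18)]

Clipped polygon: [(16,13) (235/13,13) (225/13,18) (16,18)]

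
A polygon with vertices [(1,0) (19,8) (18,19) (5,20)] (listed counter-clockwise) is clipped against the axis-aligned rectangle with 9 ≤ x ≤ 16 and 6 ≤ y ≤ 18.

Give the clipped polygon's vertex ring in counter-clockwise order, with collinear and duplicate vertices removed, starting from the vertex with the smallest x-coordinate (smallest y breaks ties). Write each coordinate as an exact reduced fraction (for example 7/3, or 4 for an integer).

Clipped polygon: [(9,6) (29/2,6) (16,20/3) (16,18) (9,18)]

1. After x ≥ 9: [(9,32/9) (19,8) (18,19) (9,256/13)]
2. After x ≤ 16: [(9,32/9) (16,20/3) (16,249/13) (9,256/13)]
3. After y ≥ 6: [(9,6) (29/2,6) (16,20/3) (16,249/13) (9,256/13)]
4. After y ≤ 18: [(9,18) (9,6) (29/2,6) (16,20/3) (16,18)]
5. Canonical ring: [(9,6) (29/2,6) (16,20/3) (16,18) (9,18)]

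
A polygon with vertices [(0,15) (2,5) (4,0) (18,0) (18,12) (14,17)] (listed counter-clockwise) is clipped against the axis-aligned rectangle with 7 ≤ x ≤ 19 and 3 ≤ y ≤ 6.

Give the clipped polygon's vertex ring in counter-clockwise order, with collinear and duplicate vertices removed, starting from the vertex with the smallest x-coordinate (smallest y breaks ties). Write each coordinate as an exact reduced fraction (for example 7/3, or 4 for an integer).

Clipped polygon: [(7,3) (18,3) (18,6) (7,6)]

1. After x ≥ 7: [(7,16) (7,0) (18,0) (18,12) (14,17)]
2. After x ≤ 19: [(7,16) (7,0) (18,0) (18,12) (14,17)]
3. After y ≥ 3: [(7,16) (7,3) (18,3) (18,12) (14,17)]
4. After y ≤ 6: [(7,6) (7,3) (18,3) (18,6)]
5. Canonical ring: [(7,3) (18,3) (18,6) (7,6)]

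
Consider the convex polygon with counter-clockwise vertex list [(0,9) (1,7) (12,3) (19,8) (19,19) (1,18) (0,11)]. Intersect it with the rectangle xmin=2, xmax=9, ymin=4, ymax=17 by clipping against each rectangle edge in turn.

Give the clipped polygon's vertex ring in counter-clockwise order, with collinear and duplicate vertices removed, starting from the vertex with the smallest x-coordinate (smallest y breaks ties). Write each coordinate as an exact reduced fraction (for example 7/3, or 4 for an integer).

Clipped polygon: [(2,73/11) (9,45/11) (9,17) (2,17)]

1. After x ≥ 2: [(2,73/11) (12,3) (19,8) (19,19) (2,325/18)]
2. After x ≤ 9: [(2,73/11) (9,45/11) (9,166/9) (2,325/18)]
3. After y ≥ 4: [(2,73/11) (9,45/11) (9,166/9) (2,325/18)]
4. After y ≤ 17: [(2,17) (2,73/11) (9,45/11) (9,17)]
5. Canonical ring: [(2,73/11) (9,45/11) (9,17) (2,17)]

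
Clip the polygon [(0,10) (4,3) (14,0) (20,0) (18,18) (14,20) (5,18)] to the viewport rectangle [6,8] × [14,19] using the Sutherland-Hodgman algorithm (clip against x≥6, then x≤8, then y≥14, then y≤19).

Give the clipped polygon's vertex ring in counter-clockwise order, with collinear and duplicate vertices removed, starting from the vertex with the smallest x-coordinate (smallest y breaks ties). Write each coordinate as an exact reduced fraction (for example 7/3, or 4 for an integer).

Clipped polygon: [(6,14) (8,14) (8,56/3) (6,164/9)]

1. After x ≥ 6: [(6,12/5) (14,0) (20,0) (18,18) (14,20) (6,164/9)]
2. After x ≤ 8: [(6,12/5) (8,9/5) (8,56/3) (6,164/9)]
3. After y ≥ 14: [(6,14) (8,14) (8,56/3) (6,164/9)]
4. After y ≤ 19: [(6,14) (8,14) (8,56/3) (6,164/9)]
5. Canonical ring: [(6,14) (8,14) (8,56/3) (6,164/9)]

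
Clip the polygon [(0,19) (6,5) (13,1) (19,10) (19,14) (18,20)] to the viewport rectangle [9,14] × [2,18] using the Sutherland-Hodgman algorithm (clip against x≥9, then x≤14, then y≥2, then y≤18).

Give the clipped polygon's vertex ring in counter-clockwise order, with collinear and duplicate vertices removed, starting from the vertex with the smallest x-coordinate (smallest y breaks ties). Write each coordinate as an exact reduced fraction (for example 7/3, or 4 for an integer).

1. After x ≥ 9: [(9,39/2) (9,23/7) (13,1) (19,10) (19,14) (18,20)]
2. After x ≤ 14: [(14,178/9) (9,39/2) (9,23/7) (13,1) (14,5/2)]
3. After y ≥ 2: [(14,178/9) (9,39/2) (9,23/7) (45/4,2) (41/3,2) (14,5/2)]
4. After y ≤ 18: [(14,18) (9,18) (9,23/7) (45/4,2) (41/3,2) (14,5/2)]
5. Canonical ring: [(9,23/7) (45/4,2) (41/3,2) (14,5/2) (14,18) (9,18)]

Clipped polygon: [(9,23/7) (45/4,2) (41/3,2) (14,5/2) (14,18) (9,18)]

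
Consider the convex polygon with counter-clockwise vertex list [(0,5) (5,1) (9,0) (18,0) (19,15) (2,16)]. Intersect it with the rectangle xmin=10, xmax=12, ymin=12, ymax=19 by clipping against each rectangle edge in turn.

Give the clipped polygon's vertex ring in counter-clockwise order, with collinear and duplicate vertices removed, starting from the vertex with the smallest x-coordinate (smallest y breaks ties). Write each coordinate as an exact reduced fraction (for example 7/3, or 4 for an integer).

Clipped polygon: [(10,12) (12,12) (12,262/17) (10,264/17)]

1. After x ≥ 10: [(10,0) (18,0) (19,15) (10,264/17)]
2. After x ≤ 12: [(10,0) (12,0) (12,262/17) (10,264/17)]
3. After y ≥ 12: [(10,12) (12,12) (12,262/17) (10,264/17)]
4. After y ≤ 19: [(10,12) (12,12) (12,262/17) (10,264/17)]
5. Canonical ring: [(10,12) (12,12) (12,262/17) (10,264/17)]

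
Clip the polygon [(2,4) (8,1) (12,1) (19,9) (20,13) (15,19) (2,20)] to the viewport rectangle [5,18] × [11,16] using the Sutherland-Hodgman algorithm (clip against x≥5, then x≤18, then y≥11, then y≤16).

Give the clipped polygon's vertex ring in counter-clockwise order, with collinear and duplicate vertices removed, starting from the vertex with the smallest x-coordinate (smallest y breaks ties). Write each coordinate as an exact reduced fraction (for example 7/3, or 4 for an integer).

Clipped polygon: [(5,11) (18,11) (18,77/5) (35/2,16) (5,16)]

1. After x ≥ 5: [(5,5/2) (8,1) (12,1) (19,9) (20,13) (15,19) (5,257/13)]
2. After x ≤ 18: [(5,5/2) (8,1) (12,1) (18,55/7) (18,77/5) (15,19) (5,257/13)]
3. After y ≥ 11: [(5,11) (18,11) (18,77/5) (15,19) (5,257/13)]
4. After y ≤ 16: [(5,16) (5,11) (18,11) (18,77/5) (35/2,16)]
5. Canonical ring: [(5,11) (18,11) (18,77/5) (35/2,16) (5,16)]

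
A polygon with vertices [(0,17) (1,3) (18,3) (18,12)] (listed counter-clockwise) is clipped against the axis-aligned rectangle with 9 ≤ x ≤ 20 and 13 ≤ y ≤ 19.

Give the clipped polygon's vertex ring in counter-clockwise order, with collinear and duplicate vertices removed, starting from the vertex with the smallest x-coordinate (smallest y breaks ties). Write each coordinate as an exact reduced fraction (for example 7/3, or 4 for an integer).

Clipped polygon: [(9,13) (72/5,13) (9,29/2)]

1. After x ≥ 9: [(9,29/2) (9,3) (18,3) (18,12)]
2. After x ≤ 20: [(9,29/2) (9,3) (18,3) (18,12)]
3. After y ≥ 13: [(72/5,13) (9,29/2) (9,13)]
4. After y ≤ 19: [(72/5,13) (9,29/2) (9,13)]
5. Canonical ring: [(9,13) (72/5,13) (9,29/2)]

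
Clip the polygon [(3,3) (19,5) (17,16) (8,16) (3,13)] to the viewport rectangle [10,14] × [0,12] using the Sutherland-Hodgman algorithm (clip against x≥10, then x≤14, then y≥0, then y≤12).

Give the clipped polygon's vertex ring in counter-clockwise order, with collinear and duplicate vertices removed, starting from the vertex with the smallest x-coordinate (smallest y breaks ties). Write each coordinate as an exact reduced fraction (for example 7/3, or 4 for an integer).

1. After x ≥ 10: [(10,31/8) (19,5) (17,16) (10,16)]
2. After x ≤ 14: [(10,31/8) (14,35/8) (14,16) (10,16)]
3. After y ≥ 0: [(10,31/8) (14,35/8) (14,16) (10,16)]
4. After y ≤ 12: [(10,12) (10,31/8) (14,35/8) (14,12)]
5. Canonical ring: [(10,31/8) (14,35/8) (14,12) (10,12)]

Clipped polygon: [(10,31/8) (14,35/8) (14,12) (10,12)]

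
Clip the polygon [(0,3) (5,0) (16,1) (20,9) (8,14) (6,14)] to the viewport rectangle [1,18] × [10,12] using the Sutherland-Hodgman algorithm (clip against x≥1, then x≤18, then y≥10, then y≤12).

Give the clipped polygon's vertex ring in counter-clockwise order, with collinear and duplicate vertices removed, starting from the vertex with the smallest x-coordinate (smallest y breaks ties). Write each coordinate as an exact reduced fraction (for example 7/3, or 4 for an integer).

Clipped polygon: [(42/11,10) (88/5,10) (64/5,12) (54/11,12)]

1. After x ≥ 1: [(1,29/6) (1,12/5) (5,0) (16,1) (20,9) (8,14) (6,14)]
2. After x ≤ 18: [(1,29/6) (1,12/5) (5,0) (16,1) (18,5) (18,59/6) (8,14) (6,14)]
3. After y ≥ 10: [(42/11,10) (88/5,10) (8,14) (6,14)]
4. After y ≤ 12: [(54/11,12) (42/11,10) (88/5,10) (64/5,12)]
5. Canonical ring: [(42/11,10) (88/5,10) (64/5,12) (54/11,12)]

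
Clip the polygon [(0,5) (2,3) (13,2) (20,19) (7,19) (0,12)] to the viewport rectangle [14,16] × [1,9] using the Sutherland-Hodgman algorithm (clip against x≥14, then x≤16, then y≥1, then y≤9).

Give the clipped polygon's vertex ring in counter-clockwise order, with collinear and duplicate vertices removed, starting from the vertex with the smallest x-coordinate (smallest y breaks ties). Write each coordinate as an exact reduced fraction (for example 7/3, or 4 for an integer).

1. After x ≥ 14: [(14,31/7) (20,19) (14,19)]
2. After x ≤ 16: [(14,31/7) (16,65/7) (16,19) (14,19)]
3. After y ≥ 1: [(14,31/7) (16,65/7) (16,19) (14,19)]
4. After y ≤ 9: [(14,9) (14,31/7) (270/17,9)]
5. Canonical ring: [(14,31/7) (270/17,9) (14,9)]

Clipped polygon: [(14,31/7) (270/17,9) (14,9)]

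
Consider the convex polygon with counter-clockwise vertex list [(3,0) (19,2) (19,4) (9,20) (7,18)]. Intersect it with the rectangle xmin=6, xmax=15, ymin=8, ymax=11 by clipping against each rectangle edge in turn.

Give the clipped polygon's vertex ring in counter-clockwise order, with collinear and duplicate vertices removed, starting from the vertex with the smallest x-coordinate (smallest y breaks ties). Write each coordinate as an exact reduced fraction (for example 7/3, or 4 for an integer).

1. After x ≥ 6: [(6,27/2) (6,3/8) (19,2) (19,4) (9,20) (7,18)]
2. After x ≤ 15: [(6,27/2) (6,3/8) (15,3/2) (15,52/5) (9,20) (7,18)]
3. After y ≥ 8: [(6,27/2) (6,8) (15,8) (15,52/5) (9,20) (7,18)]
4. After y ≤ 11: [(6,11) (6,8) (15,8) (15,52/5) (117/8,11)]
5. Canonical ring: [(6,8) (15,8) (15,52/5) (117/8,11) (6,11)]

Clipped polygon: [(6,8) (15,8) (15,52/5) (117/8,11) (6,11)]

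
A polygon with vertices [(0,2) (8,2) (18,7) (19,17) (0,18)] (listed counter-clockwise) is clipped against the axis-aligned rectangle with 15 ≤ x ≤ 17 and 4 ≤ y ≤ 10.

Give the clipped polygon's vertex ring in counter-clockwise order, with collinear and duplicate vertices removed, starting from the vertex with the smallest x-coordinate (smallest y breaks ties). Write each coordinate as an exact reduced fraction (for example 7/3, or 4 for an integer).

1. After x ≥ 15: [(15,11/2) (18,7) (19,17) (15,327/19)]
2. After x ≤ 17: [(15,11/2) (17,13/2) (17,325/19) (15,327/19)]
3. After y ≥ 4: [(15,11/2) (17,13/2) (17,325/19) (15,327/19)]
4. After y ≤ 10: [(15,10) (15,11/2) (17,13/2) (17,10)]
5. Canonical ring: [(15,11/2) (17,13/2) (17,10) (15,10)]

Clipped polygon: [(15,11/2) (17,13/2) (17,10) (15,10)]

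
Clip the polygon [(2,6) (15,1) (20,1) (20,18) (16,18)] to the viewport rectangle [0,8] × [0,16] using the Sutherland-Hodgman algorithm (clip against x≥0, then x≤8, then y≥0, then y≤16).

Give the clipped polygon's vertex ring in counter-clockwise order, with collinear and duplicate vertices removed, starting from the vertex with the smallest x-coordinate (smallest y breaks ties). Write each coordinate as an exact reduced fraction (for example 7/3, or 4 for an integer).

Clipped polygon: [(2,6) (8,48/13) (8,78/7)]

1. After x ≥ 0: [(2,6) (15,1) (20,1) (20,18) (16,18)]
2. After x ≤ 8: [(8,78/7) (2,6) (8,48/13)]
3. After y ≥ 0: [(8,78/7) (2,6) (8,48/13)]
4. After y ≤ 16: [(8,78/7) (2,6) (8,48/13)]
5. Canonical ring: [(2,6) (8,48/13) (8,78/7)]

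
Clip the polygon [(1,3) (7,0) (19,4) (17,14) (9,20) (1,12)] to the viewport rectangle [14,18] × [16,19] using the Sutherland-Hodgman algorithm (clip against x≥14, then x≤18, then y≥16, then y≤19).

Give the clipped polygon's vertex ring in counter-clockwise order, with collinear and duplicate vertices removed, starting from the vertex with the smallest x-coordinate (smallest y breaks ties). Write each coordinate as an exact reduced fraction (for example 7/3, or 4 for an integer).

1. After x ≥ 14: [(14,7/3) (19,4) (17,14) (14,65/4)]
2. After x ≤ 18: [(14,7/3) (18,11/3) (18,9) (17,14) (14,65/4)]
3. After y ≥ 16: [(14,16) (43/3,16) (14,65/4)]
4. After y ≤ 19: [(14,16) (43/3,16) (14,65/4)]
5. Canonical ring: [(14,16) (43/3,16) (14,65/4)]

Clipped polygon: [(14,16) (43/3,16) (14,65/4)]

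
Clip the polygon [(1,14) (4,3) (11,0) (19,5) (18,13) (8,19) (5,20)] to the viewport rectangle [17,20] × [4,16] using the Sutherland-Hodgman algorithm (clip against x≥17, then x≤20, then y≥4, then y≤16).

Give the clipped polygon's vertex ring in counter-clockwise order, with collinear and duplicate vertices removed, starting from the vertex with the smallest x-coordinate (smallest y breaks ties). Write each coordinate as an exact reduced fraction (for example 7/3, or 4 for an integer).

Clipped polygon: [(17,4) (87/5,4) (19,5) (18,13) (17,68/5)]

1. After x ≥ 17: [(17,15/4) (19,5) (18,13) (17,68/5)]
2. After x ≤ 20: [(17,15/4) (19,5) (18,13) (17,68/5)]
3. After y ≥ 4: [(17,4) (87/5,4) (19,5) (18,13) (17,68/5)]
4. After y ≤ 16: [(17,4) (87/5,4) (19,5) (18,13) (17,68/5)]
5. Canonical ring: [(17,4) (87/5,4) (19,5) (18,13) (17,68/5)]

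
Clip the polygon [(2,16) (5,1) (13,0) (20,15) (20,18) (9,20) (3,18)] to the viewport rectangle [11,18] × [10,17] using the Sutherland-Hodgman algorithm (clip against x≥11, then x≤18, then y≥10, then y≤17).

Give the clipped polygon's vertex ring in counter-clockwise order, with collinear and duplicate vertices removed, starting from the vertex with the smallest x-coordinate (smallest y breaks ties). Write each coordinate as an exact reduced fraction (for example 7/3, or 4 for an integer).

1. After x ≥ 11: [(11,1/4) (13,0) (20,15) (20,18) (11,216/11)]
2. After x ≤ 18: [(11,1/4) (13,0) (18,75/7) (18,202/11) (11,216/11)]
3. After y ≥ 10: [(11,10) (53/3,10) (18,75/7) (18,202/11) (11,216/11)]
4. After y ≤ 17: [(11,17) (11,10) (53/3,10) (18,75/7) (18,17)]
5. Canonical ring: [(11,10) (53/3,10) (18,75/7) (18,17) (11,17)]

Clipped polygon: [(11,10) (53/3,10) (18,75/7) (18,17) (11,17)]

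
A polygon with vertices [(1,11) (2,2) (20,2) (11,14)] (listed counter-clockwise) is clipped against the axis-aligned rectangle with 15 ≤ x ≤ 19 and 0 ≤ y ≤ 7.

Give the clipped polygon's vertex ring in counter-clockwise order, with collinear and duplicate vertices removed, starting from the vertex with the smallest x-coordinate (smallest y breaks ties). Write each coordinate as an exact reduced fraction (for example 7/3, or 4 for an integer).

1. After x ≥ 15: [(15,2) (20,2) (15,26/3)]
2. After x ≤ 19: [(15,2) (19,2) (19,10/3) (15,26/3)]
3. After y ≥ 0: [(15,2) (19,2) (19,10/3) (15,26/3)]
4. After y ≤ 7: [(15,7) (15,2) (19,2) (19,10/3) (65/4,7)]
5. Canonical ring: [(15,2) (19,2) (19,10/3) (65/4,7) (15,7)]

Clipped polygon: [(15,2) (19,2) (19,10/3) (65/4,7) (15,7)]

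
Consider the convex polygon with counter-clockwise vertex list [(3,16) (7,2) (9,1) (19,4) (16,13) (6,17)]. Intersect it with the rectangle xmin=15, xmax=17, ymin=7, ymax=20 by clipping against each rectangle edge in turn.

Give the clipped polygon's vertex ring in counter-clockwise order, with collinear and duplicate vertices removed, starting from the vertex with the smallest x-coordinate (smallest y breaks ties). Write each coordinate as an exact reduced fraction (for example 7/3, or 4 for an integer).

1. After x ≥ 15: [(15,14/5) (19,4) (16,13) (15,67/5)]
2. After x ≤ 17: [(15,14/5) (17,17/5) (17,10) (16,13) (15,67/5)]
3. After y ≥ 7: [(15,7) (17,7) (17,10) (16,13) (15,67/5)]
4. After y ≤ 20: [(15,7) (17,7) (17,10) (16,13) (15,67/5)]
5. Canonical ring: [(15,7) (17,7) (17,10) (16,13) (15,67/5)]

Clipped polygon: [(15,7) (17,7) (17,10) (16,13) (15,67/5)]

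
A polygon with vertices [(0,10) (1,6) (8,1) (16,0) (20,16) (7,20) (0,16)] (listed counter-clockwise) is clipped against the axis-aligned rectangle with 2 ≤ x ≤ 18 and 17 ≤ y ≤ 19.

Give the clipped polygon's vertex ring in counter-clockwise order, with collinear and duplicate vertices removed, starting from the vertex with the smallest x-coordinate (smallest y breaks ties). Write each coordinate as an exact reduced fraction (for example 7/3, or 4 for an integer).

Clipped polygon: [(2,17) (67/4,17) (41/4,19) (21/4,19) (2,120/7)]

1. After x ≥ 2: [(2,37/7) (8,1) (16,0) (20,16) (7,20) (2,120/7)]
2. After x ≤ 18: [(2,37/7) (8,1) (16,0) (18,8) (18,216/13) (7,20) (2,120/7)]
3. After y ≥ 17: [(2,17) (67/4,17) (7,20) (2,120/7)]
4. After y ≤ 19: [(2,17) (67/4,17) (41/4,19) (21/4,19) (2,120/7)]
5. Canonical ring: [(2,17) (67/4,17) (41/4,19) (21/4,19) (2,120/7)]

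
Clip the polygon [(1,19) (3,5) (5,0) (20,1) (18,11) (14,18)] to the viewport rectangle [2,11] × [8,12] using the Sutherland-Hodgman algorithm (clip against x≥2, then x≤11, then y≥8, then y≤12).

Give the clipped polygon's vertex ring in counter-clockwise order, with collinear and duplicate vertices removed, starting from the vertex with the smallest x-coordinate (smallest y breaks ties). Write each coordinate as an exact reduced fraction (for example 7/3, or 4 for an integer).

1. After x ≥ 2: [(2,246/13) (2,12) (3,5) (5,0) (20,1) (18,11) (14,18)]
2. After x ≤ 11: [(11,237/13) (2,246/13) (2,12) (3,5) (5,0) (11,2/5)]
3. After y ≥ 8: [(11,8) (11,237/13) (2,246/13) (2,12) (18/7,8)]
4. After y ≤ 12: [(11,8) (11,12) (2,12) (2,12) (18/7,8)]
5. Canonical ring: [(2,12) (18/7,8) (11,8) (11,12)]

Clipped polygon: [(2,12) (18/7,8) (11,8) (11,12)]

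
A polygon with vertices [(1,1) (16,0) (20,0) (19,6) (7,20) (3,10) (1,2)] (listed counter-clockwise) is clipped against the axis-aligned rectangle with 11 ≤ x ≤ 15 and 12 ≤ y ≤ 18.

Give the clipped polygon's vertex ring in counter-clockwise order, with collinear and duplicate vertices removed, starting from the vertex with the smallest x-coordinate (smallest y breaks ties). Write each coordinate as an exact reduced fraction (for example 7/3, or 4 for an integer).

Clipped polygon: [(11,12) (97/7,12) (11,46/3)]

1. After x ≥ 11: [(11,1/3) (16,0) (20,0) (19,6) (11,46/3)]
2. After x ≤ 15: [(11,1/3) (15,1/15) (15,32/3) (11,46/3)]
3. After y ≥ 12: [(11,12) (97/7,12) (11,46/3)]
4. After y ≤ 18: [(11,12) (97/7,12) (11,46/3)]
5. Canonical ring: [(11,12) (97/7,12) (11,46/3)]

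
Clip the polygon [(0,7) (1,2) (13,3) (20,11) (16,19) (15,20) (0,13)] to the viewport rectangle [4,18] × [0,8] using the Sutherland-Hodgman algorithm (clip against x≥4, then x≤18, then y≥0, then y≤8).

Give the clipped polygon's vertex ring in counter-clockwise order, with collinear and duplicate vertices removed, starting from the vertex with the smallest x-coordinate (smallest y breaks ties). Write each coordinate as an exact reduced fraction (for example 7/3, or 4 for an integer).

Clipped polygon: [(4,9/4) (13,3) (139/8,8) (4,8)]

1. After x ≥ 4: [(4,9/4) (13,3) (20,11) (16,19) (15,20) (4,223/15)]
2. After x ≤ 18: [(4,9/4) (13,3) (18,61/7) (18,15) (16,19) (15,20) (4,223/15)]
3. After y ≥ 0: [(4,9/4) (13,3) (18,61/7) (18,15) (16,19) (15,20) (4,223/15)]
4. After y ≤ 8: [(4,8) (4,9/4) (13,3) (139/8,8)]
5. Canonical ring: [(4,9/4) (13,3) (139/8,8) (4,8)]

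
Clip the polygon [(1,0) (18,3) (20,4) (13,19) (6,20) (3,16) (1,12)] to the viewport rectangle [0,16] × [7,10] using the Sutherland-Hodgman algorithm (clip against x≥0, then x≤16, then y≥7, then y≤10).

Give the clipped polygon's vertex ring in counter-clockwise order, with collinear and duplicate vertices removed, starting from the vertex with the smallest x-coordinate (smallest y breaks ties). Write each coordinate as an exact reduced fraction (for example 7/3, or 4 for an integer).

1. After x ≥ 0: [(1,0) (18,3) (20,4) (13,19) (6,20) (3,16) (1,12)]
2. After x ≤ 16: [(1,0) (16,45/17) (16,88/7) (13,19) (6,20) (3,16) (1,12)]
3. After y ≥ 7: [(1,7) (16,7) (16,88/7) (13,19) (6,20) (3,16) (1,12)]
4. After y ≤ 10: [(1,10) (1,7) (16,7) (16,10)]
5. Canonical ring: [(1,7) (16,7) (16,10) (1,10)]

Clipped polygon: [(1,7) (16,7) (16,10) (1,10)]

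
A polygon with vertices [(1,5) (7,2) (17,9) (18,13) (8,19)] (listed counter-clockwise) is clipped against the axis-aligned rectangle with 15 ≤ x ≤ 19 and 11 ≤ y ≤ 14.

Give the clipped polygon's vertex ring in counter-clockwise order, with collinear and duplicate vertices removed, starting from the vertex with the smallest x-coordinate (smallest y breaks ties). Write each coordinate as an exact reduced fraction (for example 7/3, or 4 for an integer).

Clipped polygon: [(15,11) (35/2,11) (18,13) (49/3,14) (15,14)]

1. After x ≥ 15: [(15,38/5) (17,9) (18,13) (15,74/5)]
2. After x ≤ 19: [(15,38/5) (17,9) (18,13) (15,74/5)]
3. After y ≥ 11: [(15,11) (35/2,11) (18,13) (15,74/5)]
4. After y ≤ 14: [(15,14) (15,11) (35/2,11) (18,13) (49/3,14)]
5. Canonical ring: [(15,11) (35/2,11) (18,13) (49/3,14) (15,14)]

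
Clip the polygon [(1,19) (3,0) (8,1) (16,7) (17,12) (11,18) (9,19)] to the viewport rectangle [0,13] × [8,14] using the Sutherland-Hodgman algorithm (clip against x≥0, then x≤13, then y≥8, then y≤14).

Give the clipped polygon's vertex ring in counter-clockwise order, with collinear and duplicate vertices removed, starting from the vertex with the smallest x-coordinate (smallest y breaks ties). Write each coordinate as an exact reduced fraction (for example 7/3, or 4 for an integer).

1. After x ≥ 0: [(1,19) (3,0) (8,1) (16,7) (17,12) (11,18) (9,19)]
2. After x ≤ 13: [(1,19) (3,0) (8,1) (13,19/4) (13,16) (11,18) (9,19)]
3. After y ≥ 8: [(1,19) (41/19,8) (13,8) (13,16) (11,18) (9,19)]
4. After y ≤ 14: [(29/19,14) (41/19,8) (13,8) (13,14)]
5. Canonical ring: [(29/19,14) (41/19,8) (13,8) (13,14)]

Clipped polygon: [(29/19,14) (41/19,8) (13,8) (13,14)]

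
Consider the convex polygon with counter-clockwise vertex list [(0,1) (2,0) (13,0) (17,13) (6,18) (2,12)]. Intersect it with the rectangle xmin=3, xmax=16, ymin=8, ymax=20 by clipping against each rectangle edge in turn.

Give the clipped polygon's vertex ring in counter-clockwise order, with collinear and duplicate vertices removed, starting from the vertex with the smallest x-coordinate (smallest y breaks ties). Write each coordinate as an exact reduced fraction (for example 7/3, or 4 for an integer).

Clipped polygon: [(3,8) (201/13,8) (16,39/4) (16,148/11) (6,18) (3,27/2)]

1. After x ≥ 3: [(3,0) (13,0) (17,13) (6,18) (3,27/2)]
2. After x ≤ 16: [(3,0) (13,0) (16,39/4) (16,148/11) (6,18) (3,27/2)]
3. After y ≥ 8: [(3,8) (201/13,8) (16,39/4) (16,148/11) (6,18) (3,27/2)]
4. After y ≤ 20: [(3,8) (201/13,8) (16,39/4) (16,148/11) (6,18) (3,27/2)]
5. Canonical ring: [(3,8) (201/13,8) (16,39/4) (16,148/11) (6,18) (3,27/2)]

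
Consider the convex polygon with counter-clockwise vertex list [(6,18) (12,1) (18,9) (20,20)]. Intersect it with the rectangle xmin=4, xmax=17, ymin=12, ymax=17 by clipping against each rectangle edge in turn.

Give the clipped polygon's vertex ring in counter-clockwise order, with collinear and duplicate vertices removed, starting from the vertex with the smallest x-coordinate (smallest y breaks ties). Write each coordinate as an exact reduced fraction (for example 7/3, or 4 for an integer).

1. After x ≥ 4: [(6,18) (12,1) (18,9) (20,20)]
2. After x ≤ 17: [(17,137/7) (6,18) (12,1) (17,23/3)]
3. After y ≥ 12: [(17,12) (17,137/7) (6,18) (138/17,12)]
4. After y ≤ 17: [(17,12) (17,17) (108/17,17) (138/17,12)]
5. Canonical ring: [(108/17,17) (138/17,12) (17,12) (17,17)]

Clipped polygon: [(108/17,17) (138/17,12) (17,12) (17,17)]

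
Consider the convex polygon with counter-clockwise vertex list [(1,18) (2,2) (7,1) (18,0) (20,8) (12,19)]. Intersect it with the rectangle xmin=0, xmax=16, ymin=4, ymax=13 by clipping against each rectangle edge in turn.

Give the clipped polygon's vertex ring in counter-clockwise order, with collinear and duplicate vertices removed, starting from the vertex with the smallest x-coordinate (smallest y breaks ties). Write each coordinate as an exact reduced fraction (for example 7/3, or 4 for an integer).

Clipped polygon: [(21/16,13) (15/8,4) (16,4) (16,13)]

1. After x ≥ 0: [(1,18) (2,2) (7,1) (18,0) (20,8) (12,19)]
2. After x ≤ 16: [(1,18) (2,2) (7,1) (16,2/11) (16,27/2) (12,19)]
3. After y ≥ 4: [(1,18) (15/8,4) (16,4) (16,27/2) (12,19)]
4. After y ≤ 13: [(21/16,13) (15/8,4) (16,4) (16,13)]
5. Canonical ring: [(21/16,13) (15/8,4) (16,4) (16,13)]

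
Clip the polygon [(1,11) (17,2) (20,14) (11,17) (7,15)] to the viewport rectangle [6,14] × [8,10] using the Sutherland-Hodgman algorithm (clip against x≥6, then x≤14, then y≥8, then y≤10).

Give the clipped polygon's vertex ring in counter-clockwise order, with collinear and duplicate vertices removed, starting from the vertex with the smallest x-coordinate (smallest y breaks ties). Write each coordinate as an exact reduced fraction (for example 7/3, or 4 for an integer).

Clipped polygon: [(6,131/16) (19/3,8) (14,8) (14,10) (6,10)]

1. After x ≥ 6: [(6,43/3) (6,131/16) (17,2) (20,14) (11,17) (7,15)]
2. After x ≤ 14: [(6,43/3) (6,131/16) (14,59/16) (14,16) (11,17) (7,15)]
3. After y ≥ 8: [(6,43/3) (6,131/16) (19/3,8) (14,8) (14,16) (11,17) (7,15)]
4. After y ≤ 10: [(6,10) (6,131/16) (19/3,8) (14,8) (14,10)]
5. Canonical ring: [(6,131/16) (19/3,8) (14,8) (14,10) (6,10)]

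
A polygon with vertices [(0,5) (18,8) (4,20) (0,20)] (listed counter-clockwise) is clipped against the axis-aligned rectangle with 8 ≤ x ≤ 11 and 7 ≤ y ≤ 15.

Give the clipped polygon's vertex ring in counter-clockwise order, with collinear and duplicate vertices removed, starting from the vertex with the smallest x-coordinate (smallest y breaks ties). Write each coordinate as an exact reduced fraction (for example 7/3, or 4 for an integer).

1. After x ≥ 8: [(8,19/3) (18,8) (8,116/7)]
2. After x ≤ 11: [(8,19/3) (11,41/6) (11,14) (8,116/7)]
3. After y ≥ 7: [(8,7) (11,7) (11,14) (8,116/7)]
4. After y ≤ 15: [(8,15) (8,7) (11,7) (11,14) (59/6,15)]
5. Canonical ring: [(8,7) (11,7) (11,14) (59/6,15) (8,15)]

Clipped polygon: [(8,7) (11,7) (11,14) (59/6,15) (8,15)]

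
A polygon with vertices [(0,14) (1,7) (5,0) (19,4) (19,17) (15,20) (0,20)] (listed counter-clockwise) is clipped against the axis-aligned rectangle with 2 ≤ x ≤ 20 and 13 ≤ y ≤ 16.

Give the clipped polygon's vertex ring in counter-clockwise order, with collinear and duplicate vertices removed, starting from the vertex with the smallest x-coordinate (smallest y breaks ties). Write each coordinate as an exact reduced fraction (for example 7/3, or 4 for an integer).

1. After x ≥ 2: [(2,21/4) (5,0) (19,4) (19,17) (15,20) (2,20)]
2. After x ≤ 20: [(2,21/4) (5,0) (19,4) (19,17) (15,20) (2,20)]
3. After y ≥ 13: [(2,13) (19,13) (19,17) (15,20) (2,20)]
4. After y ≤ 16: [(2,16) (2,13) (19,13) (19,16)]
5. Canonical ring: [(2,13) (19,13) (19,16) (2,16)]

Clipped polygon: [(2,13) (19,13) (19,16) (2,16)]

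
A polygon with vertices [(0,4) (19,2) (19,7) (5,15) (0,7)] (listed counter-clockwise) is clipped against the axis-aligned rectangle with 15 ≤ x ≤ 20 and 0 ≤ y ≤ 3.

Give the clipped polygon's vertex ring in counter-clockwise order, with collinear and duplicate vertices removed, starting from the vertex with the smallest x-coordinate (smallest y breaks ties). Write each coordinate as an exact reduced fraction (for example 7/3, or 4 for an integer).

1. After x ≥ 15: [(15,46/19) (19,2) (19,7) (15,65/7)]
2. After x ≤ 20: [(15,46/19) (19,2) (19,7) (15,65/7)]
3. After y ≥ 0: [(15,46/19) (19,2) (19,7) (15,65/7)]
4. After y ≤ 3: [(15,3) (15,46/19) (19,2) (19,3)]
5. Canonical ring: [(15,46/19) (19,2) (19,3) (15,3)]

Clipped polygon: [(15,46/19) (19,2) (19,3) (15,3)]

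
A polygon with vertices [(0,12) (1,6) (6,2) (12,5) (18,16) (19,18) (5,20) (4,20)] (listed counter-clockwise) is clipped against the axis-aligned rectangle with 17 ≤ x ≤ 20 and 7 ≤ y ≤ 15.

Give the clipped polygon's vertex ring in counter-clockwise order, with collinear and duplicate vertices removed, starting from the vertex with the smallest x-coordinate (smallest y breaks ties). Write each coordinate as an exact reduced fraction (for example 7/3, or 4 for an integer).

Clipped polygon: [(17,85/6) (192/11,15) (17,15)]

1. After x ≥ 17: [(17,85/6) (18,16) (19,18) (17,128/7)]
2. After x ≤ 20: [(17,85/6) (18,16) (19,18) (17,128/7)]
3. After y ≥ 7: [(17,85/6) (18,16) (19,18) (17,128/7)]
4. After y ≤ 15: [(17,15) (17,85/6) (192/11,15)]
5. Canonical ring: [(17,85/6) (192/11,15) (17,15)]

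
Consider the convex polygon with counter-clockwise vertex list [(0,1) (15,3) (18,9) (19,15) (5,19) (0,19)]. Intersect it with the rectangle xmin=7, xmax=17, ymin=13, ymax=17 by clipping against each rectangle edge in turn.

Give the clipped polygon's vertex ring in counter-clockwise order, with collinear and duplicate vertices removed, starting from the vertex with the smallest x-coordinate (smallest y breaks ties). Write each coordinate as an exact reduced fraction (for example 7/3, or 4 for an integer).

1. After x ≥ 7: [(7,29/15) (15,3) (18,9) (19,15) (7,129/7)]
2. After x ≤ 17: [(7,29/15) (15,3) (17,7) (17,109/7) (7,129/7)]
3. After y ≥ 13: [(7,13) (17,13) (17,109/7) (7,129/7)]
4. After y ≤ 17: [(7,17) (7,13) (17,13) (17,109/7) (12,17)]
5. Canonical ring: [(7,13) (17,13) (17,109/7) (12,17) (7,17)]

Clipped polygon: [(7,13) (17,13) (17,109/7) (12,17) (7,17)]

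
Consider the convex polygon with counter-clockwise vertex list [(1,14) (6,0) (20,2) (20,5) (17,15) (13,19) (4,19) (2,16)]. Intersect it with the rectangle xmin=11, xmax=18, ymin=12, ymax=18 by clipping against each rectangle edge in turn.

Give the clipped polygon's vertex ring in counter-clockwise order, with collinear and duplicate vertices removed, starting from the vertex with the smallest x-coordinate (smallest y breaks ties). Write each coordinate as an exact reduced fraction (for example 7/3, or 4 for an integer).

1. After x ≥ 11: [(11,5/7) (20,2) (20,5) (17,15) (13,19) (11,19)]
2. After x ≤ 18: [(11,5/7) (18,12/7) (18,35/3) (17,15) (13,19) (11,19)]
3. After y ≥ 12: [(11,12) (179/10,12) (17,15) (13,19) (11,19)]
4. After y ≤ 18: [(11,18) (11,12) (179/10,12) (17,15) (14,18)]
5. Canonical ring: [(11,12) (179/10,12) (17,15) (14,18) (11,18)]

Clipped polygon: [(11,12) (179/10,12) (17,15) (14,18) (11,18)]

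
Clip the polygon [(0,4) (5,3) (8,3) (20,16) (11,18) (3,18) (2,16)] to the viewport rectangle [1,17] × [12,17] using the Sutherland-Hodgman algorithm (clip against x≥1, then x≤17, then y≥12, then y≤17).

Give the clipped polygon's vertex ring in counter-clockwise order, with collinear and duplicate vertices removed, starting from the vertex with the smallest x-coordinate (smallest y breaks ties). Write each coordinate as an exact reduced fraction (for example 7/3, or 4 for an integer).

1. After x ≥ 1: [(1,10) (1,19/5) (5,3) (8,3) (20,16) (11,18) (3,18) (2,16)]
2. After x ≤ 17: [(1,10) (1,19/5) (5,3) (8,3) (17,51/4) (17,50/3) (11,18) (3,18) (2,16)]
3. After y ≥ 12: [(4/3,12) (212/13,12) (17,51/4) (17,50/3) (11,18) (3,18) (2,16)]
4. After y ≤ 17: [(4/3,12) (212/13,12) (17,51/4) (17,50/3) (31/2,17) (5/2,17) (2,16)]
5. Canonical ring: [(4/3,12) (212/13,12) (17,51/4) (17,50/3) (31/2,17) (5/2,17) (2,16)]

Clipped polygon: [(4/3,12) (212/13,12) (17,51/4) (17,50/3) (31/2,17) (5/2,17) (2,16)]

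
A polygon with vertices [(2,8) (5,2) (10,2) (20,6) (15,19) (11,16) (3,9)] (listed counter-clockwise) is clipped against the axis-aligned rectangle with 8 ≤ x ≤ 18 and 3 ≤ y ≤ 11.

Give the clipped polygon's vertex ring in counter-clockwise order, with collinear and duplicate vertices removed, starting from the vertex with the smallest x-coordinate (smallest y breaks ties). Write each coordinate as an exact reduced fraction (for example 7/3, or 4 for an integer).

1. After x ≥ 8: [(8,2) (10,2) (20,6) (15,19) (11,16) (8,107/8)]
2. After x ≤ 18: [(8,2) (10,2) (18,26/5) (18,56/5) (15,19) (11,16) (8,107/8)]
3. After y ≥ 3: [(8,3) (25/2,3) (18,26/5) (18,56/5) (15,19) (11,16) (8,107/8)]
4. After y ≤ 11: [(8,11) (8,3) (25/2,3) (18,26/5) (18,11)]
5. Canonical ring: [(8,3) (25/2,3) (18,26/5) (18,11) (8,11)]

Clipped polygon: [(8,3) (25/2,3) (18,26/5) (18,11) (8,11)]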